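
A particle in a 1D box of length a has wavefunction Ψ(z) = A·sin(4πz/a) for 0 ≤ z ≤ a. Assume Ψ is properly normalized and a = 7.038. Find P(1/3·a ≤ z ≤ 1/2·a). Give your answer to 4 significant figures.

P = ∫_{1/3·a}^{1/2·a} |Ψ(z)|² dz.
The normalization integral ∫|Ψ|²dz over the whole domain equals a/2·A², and A² cancels in the ratio.
Substituting u = z/a, A² and the length scale cancel in the ratio: P = ∫_{1/3}^{1/2} sin(4·π·u)^2 du / ∫_{0}^{1} sin(4·π·u)^2 du.
Using ∫ sin(4·π·u)^2 du = u/2 - sin(4·π·u)·cos(4·π·u)/(8·π), the numerator is √(3)/(32·π) + 1/12 and the denominator is 1/2.
The result is P = (√(3)/16 + π/6)/π.

P ≈ 0.2011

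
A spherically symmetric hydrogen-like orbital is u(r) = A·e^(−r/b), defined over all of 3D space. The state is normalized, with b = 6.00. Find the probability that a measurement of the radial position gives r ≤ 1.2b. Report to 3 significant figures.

Integrate the radial probability density 4πr²|u|² over r ≤ 1.2b.
A² is fixed by ∫₀^∞ 4πr²|u|² dr = 1, i.e. A² = (π·b^3)^(−1).
Substituting t = r/b, A², 4π and the length scale all cancel in the ratio: P = ∫_{0}^{1.2} t^2·e^(-2·t) dt / ∫_{0}^{∞} t^2·e^(-2·t) dt.
With ∫ t^2·e^(-2·t) dt = -(2·t^2 + 2·t + 1)·e^(-2·t)/4 + C, the region integral is 1/4 - 157·e^(-12/5)/100 and the full one is 1/4.
This evaluates to P = 0.4303.

P ≈ 0.430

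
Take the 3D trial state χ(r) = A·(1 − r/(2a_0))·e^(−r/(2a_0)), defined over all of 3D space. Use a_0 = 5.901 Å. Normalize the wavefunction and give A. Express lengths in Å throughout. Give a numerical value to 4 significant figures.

Normalization requires ∫|χ|² 4πr² dr = 1, integrated from 0 to ∞.
In 3D with spherical symmetry the volume element is 4πr² dr.
∫|χ|² 4πr² dr = A²·(8·π·a_0^3).
Substituting a_0 = 5.901 gives A² = 0.00019363, so A = 0.013915.

A ≈ 0.01392 Å^(-3/2)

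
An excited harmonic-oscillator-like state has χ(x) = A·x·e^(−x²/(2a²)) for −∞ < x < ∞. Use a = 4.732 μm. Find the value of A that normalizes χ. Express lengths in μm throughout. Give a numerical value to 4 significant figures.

Normalization requires ∫|χ|² dx = 1, integrated from −∞ to ∞.
Using the Gaussian integral ∫_{−∞}^{∞} e^(−αx²) dx = √(π/α), carrying out the integral gives A² · √(π)·a^3/2.
With a = 4.732: A² = 0.010649 and A = 0.10320.

A ≈ 0.1032 μm^(-3/2)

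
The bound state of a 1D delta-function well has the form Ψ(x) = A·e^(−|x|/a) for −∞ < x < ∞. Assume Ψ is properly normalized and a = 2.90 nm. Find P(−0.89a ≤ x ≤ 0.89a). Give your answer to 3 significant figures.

P ≈ 0.831

|Ψ|² is the probability density, so P = ∫_{−0.89a}^{0.89a} |Ψ|² dx.
With A² fixed by ∫|Ψ|² = 1, i.e. A² = (a)^(−1), substitute and integrate.
Both integrals are even about x = 0, so only the x ≥ 0 halves are needed (the factors of 2 cancel). In terms of u = x/a (A² and the length scale cancel between numerator and denominator), P = [∫_{0}^{0.89} e^(-2·u) du] / [∫_{0}^{∞} e^(-2·u) du].
Using ∫ e^(-2·u) du = -e^(-2·u)/2, the numerator is 1/2 - e^(-89/50)/2 and the denominator is 1/2.
Taking the ratio, P = 0.8314.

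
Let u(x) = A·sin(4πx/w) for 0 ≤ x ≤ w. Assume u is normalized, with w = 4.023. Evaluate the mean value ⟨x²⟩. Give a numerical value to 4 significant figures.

By definition ⟨x²⟩ = ∫ x^2 |u(x)|² dx.
The ratio of the moment integral to the normalization integral gives ⟨x²⟩ = -w^2/(32·π^2) + w^2/3.
Putting w = 4.023 gives 5.3436.

⟨x^2⟩ ≈ 5.344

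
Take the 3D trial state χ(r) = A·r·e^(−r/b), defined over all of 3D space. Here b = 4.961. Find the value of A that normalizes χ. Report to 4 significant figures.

A ≈ 0.005942

The normalization condition is ∫|χ|² 4πr² dr = 1 from 0 to ∞.
(Spherical symmetry: dV = 4πr² dr.)
With χ = A·r·e^(−r/b), the integral evaluates to A²·[3·π·b^5].
Substituting b = 4.961 gives A² = 0.000035309, so A = 0.0059421.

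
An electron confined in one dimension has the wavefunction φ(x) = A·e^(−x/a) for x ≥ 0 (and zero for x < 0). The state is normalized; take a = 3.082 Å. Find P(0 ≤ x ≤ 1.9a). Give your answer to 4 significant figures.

P ≈ 0.9776

The probability is P = ∫ |φ|² dx over [0, 1.9a].
The normalization integral ∫|φ|²dx over the whole domain equals a/2·A², and A² cancels in the ratio.
Substituting u = x/a, A² and the length scale cancel in the ratio: P = ∫_{0}^{1.9} e^(-2·u) du / ∫_{0}^{∞} e^(-2·u) du.
An antiderivative of e^(-2·u) is -e^(-2·u)/2; evaluating from 0 to 1.9 gives 1/2 - e^(-19/5)/2, while the full integral is 1/2.
Taking the ratio, P = 0.97763.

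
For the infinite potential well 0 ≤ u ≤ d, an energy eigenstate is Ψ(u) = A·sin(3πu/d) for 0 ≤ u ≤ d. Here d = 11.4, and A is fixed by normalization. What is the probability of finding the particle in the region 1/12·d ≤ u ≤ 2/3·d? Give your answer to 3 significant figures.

P ≈ 0.636

|Ψ|² is the probability density, so P = ∫_{1/12·d}^{2/3·d} |Ψ|² du.
The normalization integral ∫|Ψ|²du over the whole domain equals d/2·A², and A² cancels in the ratio.
Let t = u/d; then A² and the length scale cancel, so P = ∫_{1/12}^{2/3} sin(3·π·t)^2 dt ÷ ∫_{0}^{1} sin(3·π·t)^2 dt.
With ∫ sin(3·π·t)^2 dt = t/2 - sin(6·π·t)/(12·π) + C, the region integral is 1/(12·π) + 7/24 and the full one is 1/2.
Evaluating gives P = (2 + 7·π)/(12·π).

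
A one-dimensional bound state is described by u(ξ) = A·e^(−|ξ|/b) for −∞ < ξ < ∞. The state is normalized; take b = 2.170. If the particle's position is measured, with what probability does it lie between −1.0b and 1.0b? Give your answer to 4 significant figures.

P ≈ 0.8647

P = ∫_{−1.0b}^{1.0b} |u(ξ)|² dξ.
Since A² = 1/(b), this is the region integral divided by the full normalization integral.
By symmetry take twice the ξ ≥ 0 contribution in numerator and denominator; the 2's cancel. Substituting t = ξ/b, A² and the length scale cancel in the ratio: P = ∫_{0}^{1.0} e^(-2·t) dt / ∫_{0}^{∞} e^(-2·t) dt.
An antiderivative of e^(-2·t) is -e^(-2·t)/2; evaluating from 0 to 1.0 gives 1/2 - e^(-2)/2, while the full integral is 1/2.
Evaluating gives P = 0.86466.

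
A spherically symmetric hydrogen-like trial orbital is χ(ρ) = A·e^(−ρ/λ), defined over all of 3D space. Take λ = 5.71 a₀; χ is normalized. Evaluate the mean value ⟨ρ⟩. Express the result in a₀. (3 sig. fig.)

The expectation value is the |χ|²-weighted average of ρ: ∫ ρ|χ|² 4πρ² dρ.
With ∫₀^∞ ρ^3 e^(−αρ) dρ = 3!/α^4, since the A² factors cancel between numerator and denominator, ⟨ρ⟩ = 3·λ/2.
With λ = 5.71, ⟨ρ⟩ = 8.565.

⟨ρ⟩ ≈ 8.57 a₀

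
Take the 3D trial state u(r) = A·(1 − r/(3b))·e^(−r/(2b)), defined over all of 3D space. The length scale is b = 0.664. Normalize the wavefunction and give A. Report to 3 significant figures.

A ≈ 0.639

The normalization condition is ∫|u|² 4πr² dr = 1 from 0 to ∞.
The angular integral contributes 4π, leaving ∫₀^∞ r²|u|² dr.
Using ∫₀^∞ rⁿ e^(−αr) dr = n!/αⁿ⁺¹, carrying out the integral gives A² · 8·π·b^3/3.
With b = 0.664: A² = 0.4077 and A = 0.6385.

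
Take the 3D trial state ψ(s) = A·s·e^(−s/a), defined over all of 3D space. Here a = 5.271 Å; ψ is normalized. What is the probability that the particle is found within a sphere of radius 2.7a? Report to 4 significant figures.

P = ∫ |ψ|² 4πs² ds over s ≤ 2.7a.
Normalization gives A² = 1/(3·π·a^5).
Substituting u = s/a, A², 4π and the length scale all cancel in the ratio: P = ∫_{0}^{2.7} u^4·e^(-2·u) du / ∫_{0}^{∞} u^4·e^(-2·u) du.
An antiderivative of u^4·e^(-2·u) is -(u^4/2 + u^3 + 3·u^2/2 + 3·u/2 + 3/4)·e^(-2·u); evaluating from 0 to 2.7 gives ≈ 0.470017, while the full integral is 3/4.
This evaluates to P = 0.62669.

P ≈ 0.6267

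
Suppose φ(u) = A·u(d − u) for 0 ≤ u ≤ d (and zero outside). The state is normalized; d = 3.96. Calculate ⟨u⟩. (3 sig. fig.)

The expectation value is the |φ|²-weighted average of u: ∫ u|φ|² du.
Expanding the polynomial and integrating term by term, since the A² factors cancel between numerator and denominator, ⟨u⟩ = d/2.
With d = 3.96, ⟨u⟩ = 1.980.

⟨u⟩ ≈ 1.98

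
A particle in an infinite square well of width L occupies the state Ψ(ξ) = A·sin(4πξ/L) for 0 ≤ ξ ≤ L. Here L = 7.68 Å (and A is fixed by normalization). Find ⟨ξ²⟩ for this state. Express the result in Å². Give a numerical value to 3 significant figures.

By definition ⟨ξ²⟩ = ∫ ξ^2 |Ψ(ξ)|² dξ.
Using sin²θ = (1 − cos 2θ)/2, since the A² factors cancel between numerator and denominator, ⟨ξ²⟩ = -L^2/(32·π^2) + L^2/3.
Putting L = 7.68 gives 19.47.

⟨ξ^2⟩ ≈ 19.5 Å^2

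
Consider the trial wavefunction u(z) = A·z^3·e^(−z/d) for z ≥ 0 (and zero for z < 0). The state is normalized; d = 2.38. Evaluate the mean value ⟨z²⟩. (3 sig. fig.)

The expectation value is the |u|²-weighted average of z^2: ∫ z^2|u|² dz.
Evaluating both integrals, ⟨z²⟩ = 14·d^2.
Putting d = 2.38 gives 79.30.

⟨z^2⟩ ≈ 79.3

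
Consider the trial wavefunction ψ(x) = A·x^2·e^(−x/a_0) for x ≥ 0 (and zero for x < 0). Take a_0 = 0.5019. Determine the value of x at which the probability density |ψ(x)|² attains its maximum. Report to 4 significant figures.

x ≈ 1.004

Set d/dx [|ψ(x)|²] = 0 and solve for x > 0.
This gives x = 2·a_0.
With a_0 = 0.5019, the most probable position is 1.0038.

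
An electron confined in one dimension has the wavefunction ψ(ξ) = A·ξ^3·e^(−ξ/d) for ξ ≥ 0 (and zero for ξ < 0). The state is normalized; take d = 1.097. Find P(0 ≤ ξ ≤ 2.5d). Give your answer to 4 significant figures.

P = ∫_{0}^{2.5d} |ψ(ξ)|² dξ.
The normalization integral ∫|ψ|²dξ over the whole domain equals 45·d^7/8·A², and A² cancels in the ratio.
In terms of u = ξ/d (A² and the length scale cancel between numerator and denominator), P = [∫_{0}^{2.5} u^6·e^(-2·u) du] / [∫_{0}^{∞} u^6·e^(-2·u) du].
An antiderivative of u^6·e^(-2·u) is -(4·u^6 + 12·u^5 + 30·u^4 + 60·u^3 + 90·u^2 + 90·u + 45)·e^(-2·u)/8; evaluating from 0 to 2.5 gives ≈ 1.33772, while the full integral is 45/8.
This works out to P = 0.23782.

P ≈ 0.2378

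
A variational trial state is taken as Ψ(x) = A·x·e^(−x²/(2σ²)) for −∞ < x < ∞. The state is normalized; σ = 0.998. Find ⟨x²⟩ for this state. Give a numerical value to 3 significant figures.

⟨x²⟩ = ∫ x^2 |Ψ|² dx over the full domain.
Since the A² factors cancel between numerator and denominator, ⟨x²⟩ = 3·σ^2/2.
With σ = 0.998, ⟨x^2⟩ = 1.494.

⟨x^2⟩ ≈ 1.49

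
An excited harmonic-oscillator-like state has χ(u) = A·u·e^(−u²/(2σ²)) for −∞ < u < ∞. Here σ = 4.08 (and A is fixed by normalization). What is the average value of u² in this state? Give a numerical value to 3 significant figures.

⟨u^2⟩ ≈ 25.0

⟨u²⟩ = ∫ u^2 |χ|² du over the full domain.
The ratio of the moment integral to the normalization integral gives ⟨u²⟩ = 3·σ^2/2.
With σ = 4.08, ⟨u^2⟩ = 24.97.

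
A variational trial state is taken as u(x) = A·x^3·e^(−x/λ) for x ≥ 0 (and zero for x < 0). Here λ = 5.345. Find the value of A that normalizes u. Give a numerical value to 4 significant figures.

Require ∫ |u|² dx = 1 over the whole domain.
With u = A·x^3·e^(−x/λ), the integral evaluates to A²·[45·λ^7/8].
Hence A² = 1/[45·λ^7/8].
Plugging in λ = 5.345 yields A = 0.0011943.

A ≈ 0.001194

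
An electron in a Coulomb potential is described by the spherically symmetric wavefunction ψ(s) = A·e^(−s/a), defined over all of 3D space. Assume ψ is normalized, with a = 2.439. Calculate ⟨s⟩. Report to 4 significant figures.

By definition ⟨s⟩ = ∫ s |ψ(s)|² 4πs² ds.
Using ∫₀^∞ sⁿ e^(−αs) ds = n!/αⁿ⁺¹, evaluating both integrals, ⟨s⟩ = 3·a/2.
With a = 2.439, ⟨s⟩ = 3.6585.

⟨s⟩ ≈ 3.659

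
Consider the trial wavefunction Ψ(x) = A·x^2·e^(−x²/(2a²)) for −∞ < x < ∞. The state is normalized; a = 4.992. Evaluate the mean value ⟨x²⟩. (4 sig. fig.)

⟨x^2⟩ ≈ 62.30

⟨x²⟩ = ∫ x^2 |Ψ|² dx over the full domain.
Since the A² factors cancel between numerator and denominator, ⟨x²⟩ = 5·a^2/2.
With a = 4.992, ⟨x^2⟩ = 62.300.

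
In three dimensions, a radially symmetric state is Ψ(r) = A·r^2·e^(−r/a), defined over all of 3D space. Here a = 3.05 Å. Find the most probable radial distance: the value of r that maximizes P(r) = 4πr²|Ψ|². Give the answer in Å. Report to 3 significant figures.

r ≈ 9.15 Å

The maximum of P(r) = 4πr²|Ψ|² occurs where its derivative vanishes.
This gives r = 3·a.
With a = 3.05, the most probable radial distance is 9.150 Å.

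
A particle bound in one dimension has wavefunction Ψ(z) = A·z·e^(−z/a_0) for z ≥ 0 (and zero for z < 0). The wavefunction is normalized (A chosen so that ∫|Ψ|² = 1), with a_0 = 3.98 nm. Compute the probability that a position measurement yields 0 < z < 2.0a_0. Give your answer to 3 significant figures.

P ≈ 0.762

|Ψ|² is the probability density, so P = ∫_{0}^{2.0a_0} |Ψ|² dz.
The normalization integral ∫|Ψ|²dz over the whole domain equals a_0^3/4·A², and A² cancels in the ratio.
Substituting u = z/a_0, A² and the length scale cancel in the ratio: P = ∫_{0}^{2.0} u^2·e^(-2·u) du / ∫_{0}^{∞} u^2·e^(-2·u) du.
Using ∫ u^2·e^(-2·u) du = -(2·u^2 + 2·u + 1)·e^(-2·u)/4, the numerator is 1/4 - 13·e^(-4)/4 and the denominator is 1/4.
Evaluating gives P = 0.7619.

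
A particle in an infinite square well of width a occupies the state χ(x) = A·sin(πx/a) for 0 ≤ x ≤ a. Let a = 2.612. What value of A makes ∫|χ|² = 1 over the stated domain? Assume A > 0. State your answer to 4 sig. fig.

We need A² ∫|f|² dx = 1, taking the integral from 0 to a.
With χ = A·sin(πx/a), the integral evaluates to A²·[a/2].
Plugging in a = 2.612 yields A = 0.87504.

A ≈ 0.8750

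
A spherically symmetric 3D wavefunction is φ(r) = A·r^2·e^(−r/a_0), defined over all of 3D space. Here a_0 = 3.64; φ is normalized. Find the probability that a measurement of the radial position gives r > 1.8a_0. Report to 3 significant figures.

P ≈ 0.927

P = ∫ |φ|² 4πr² dr over r > 1.8a_0.
Normalization gives A² = 1/(45·π·a_0^7/2).
Substituting u = r/a_0, A², 4π and the length scale all cancel in the ratio: P = ∫_{1.8}^{∞} u^6·e^(-2·u) du / ∫_{0}^{∞} u^6·e^(-2·u) du.
Using ∫ u^6·e^(-2·u) du = -(4·u^6 + 12·u^5 + 30·u^4 + 60·u^3 + 90·u^2 + 90·u + 45)·e^(-2·u)/8, the numerator is ≈ 5.2128 and the denominator is 45/8.
The region integral divided by the full integral gives P = 0.9267.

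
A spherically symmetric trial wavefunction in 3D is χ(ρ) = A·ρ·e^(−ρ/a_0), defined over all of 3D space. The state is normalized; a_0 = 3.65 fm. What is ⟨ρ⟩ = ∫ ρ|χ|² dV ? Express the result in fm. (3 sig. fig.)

⟨ρ⟩ = ∫ ρ |χ|² 4πρ² dρ over the full domain.
With ∫₀^∞ ρ^5 e^(−αρ) dρ = 5!/α^6, evaluating both integrals, ⟨ρ⟩ = 5·a_0/2.
Putting a_0 = 3.65 gives 9.125.

⟨ρ⟩ ≈ 9.13 fm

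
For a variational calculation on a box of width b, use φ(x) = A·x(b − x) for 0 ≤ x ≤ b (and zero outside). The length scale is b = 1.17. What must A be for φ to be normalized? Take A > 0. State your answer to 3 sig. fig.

A ≈ 3.70

The normalization condition is ∫|φ|² dx = 1 from 0 to b.
The integral (without the A² prefactor) comes out to b^5/30.
So A² = (b^5/30)^(−1).
With b = 1.17: A² = 13.68 and A = 3.699.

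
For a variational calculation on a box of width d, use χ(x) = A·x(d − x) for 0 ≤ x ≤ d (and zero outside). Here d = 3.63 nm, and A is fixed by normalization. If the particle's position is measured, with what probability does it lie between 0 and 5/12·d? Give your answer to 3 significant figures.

P ≈ 0.347

The probability is P = ∫ |χ|² dx over [0, 5/12·d].
The normalization integral ∫|χ|²dx over the whole domain equals d^5/30·A², and A² cancels in the ratio.
Let u = x/d; then A² and the length scale cancel, so P = ∫_{0}^{5/12} u^2·(1 - u)^2 du ÷ ∫_{0}^{1} u^2·(1 - u)^2 du.
An antiderivative of u^2·(1 - u)^2 is u^3·(6·u^2 - 15·u + 10)/30; evaluating from 0 to 5/12 gives ≈ 0.011554, while the full integral is 1/30.
The result is P = 0.3466.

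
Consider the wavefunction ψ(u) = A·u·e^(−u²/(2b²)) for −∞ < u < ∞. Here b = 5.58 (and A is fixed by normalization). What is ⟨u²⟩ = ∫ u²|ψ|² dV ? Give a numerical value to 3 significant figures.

⟨u^2⟩ ≈ 46.7

⟨u²⟩ = ∫ u^2 |ψ|² du over the full domain.
Using the Gaussian integral ∫_{−∞}^{∞} e^(−αu²) du = √(π/α), evaluating both integrals, ⟨u²⟩ = 3·b^2/2.
Putting b = 5.58 gives 46.70.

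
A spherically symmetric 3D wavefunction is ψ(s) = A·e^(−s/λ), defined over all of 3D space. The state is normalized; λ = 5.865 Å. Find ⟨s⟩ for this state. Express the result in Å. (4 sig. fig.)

⟨s⟩ ≈ 8.798 Å

The expectation value is the |ψ|²-weighted average of s: ∫ s|ψ|² 4πs² ds.
The ratio of the moment integral to the normalization integral gives ⟨s⟩ = 3·λ/2.
Putting λ = 5.865 gives 8.7975.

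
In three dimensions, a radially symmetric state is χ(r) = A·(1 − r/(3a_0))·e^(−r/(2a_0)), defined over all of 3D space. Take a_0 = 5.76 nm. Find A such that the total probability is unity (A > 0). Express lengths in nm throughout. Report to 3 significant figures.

A ≈ 0.0250 nm^(-3/2)

Normalization requires ∫|χ|² 4πr² dr = 1, integrated from 0 to ∞.
(Spherical symmetry: dV = 4πr² dr.)
Using ∫₀^∞ rⁿ e^(−αr) dr = n!/αⁿ⁺¹, carrying out the integral gives A² · 8·π·a_0^3/3.
Plugging in a_0 = 5.76 yields A = 0.02499.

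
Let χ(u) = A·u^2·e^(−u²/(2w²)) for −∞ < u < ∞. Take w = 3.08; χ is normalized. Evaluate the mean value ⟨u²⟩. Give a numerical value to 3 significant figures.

⟨u²⟩ = ∫ u^2 |χ|² du over the full domain.
With ∫_{−∞}^{∞} u^(2m) e^(−αu²) du = (2m−1)!!·√π / (2^m α^(m+1/2)), since the A² factors cancel between numerator and denominator, ⟨u²⟩ = 5·w^2/2.
With w = 3.08, ⟨u^2⟩ = 23.72.

⟨u^2⟩ ≈ 23.7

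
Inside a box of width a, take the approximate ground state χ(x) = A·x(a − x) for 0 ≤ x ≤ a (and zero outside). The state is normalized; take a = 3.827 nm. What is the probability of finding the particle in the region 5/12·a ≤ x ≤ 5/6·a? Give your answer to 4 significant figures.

P ≈ 0.6179

|χ|² is the probability density, so P = ∫_{5/12·a}^{5/6·a} |χ|² dx.
The normalization integral ∫|χ|²dx over the whole domain equals a^5/30·A², and A² cancels in the ratio.
Substituting u = x/a, A² and the length scale cancel in the ratio: P = ∫_{5/12}^{5/6} u^2·(1 - u)^2 du / ∫_{0}^{1} u^2·(1 - u)^2 du.
With ∫ u^2·(1 - u)^2 du = u^3·(6·u^2 - 15·u + 10)/30 + C, the region integral is ≈ 0.0205962 and the full one is 1/30.
Evaluating gives P = 0.61789.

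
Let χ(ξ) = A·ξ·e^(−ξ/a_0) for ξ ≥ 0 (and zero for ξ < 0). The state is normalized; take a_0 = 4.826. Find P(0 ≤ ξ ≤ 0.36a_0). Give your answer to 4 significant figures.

P = ∫_{0}^{0.36a_0} |χ(ξ)|² dξ.
Since A² = 1/(a_0^3/4), this is the region integral divided by the full normalization integral.
Let u = ξ/a_0; then A² and the length scale cancel, so P = ∫_{0}^{0.36} u^2·e^(-2·u) du ÷ ∫_{0}^{∞} u^2·e^(-2·u) du.
With ∫ u^2·e^(-2·u) du = -(2·u^2 + 2·u + 1)·e^(-2·u)/4 + C, the region integral is 1/4 - 1237·e^(-18/25)/2500 and the full one is 1/4.
Taking the ratio, P = 0.036620.

P ≈ 0.03662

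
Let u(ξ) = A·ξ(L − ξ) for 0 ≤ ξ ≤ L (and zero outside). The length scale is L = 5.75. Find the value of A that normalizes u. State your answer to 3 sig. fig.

A ≈ 0.0691

Normalization requires ∫|u|² dξ = 1, integrated from 0 to L.
Expanding the polynomial and integrating term by term, with u = A·ξ(L − ξ), the integral evaluates to A²·[L^5/30].
So A² = (L^5/30)^(−1).
Plugging in L = 5.75 yields A = 0.06909.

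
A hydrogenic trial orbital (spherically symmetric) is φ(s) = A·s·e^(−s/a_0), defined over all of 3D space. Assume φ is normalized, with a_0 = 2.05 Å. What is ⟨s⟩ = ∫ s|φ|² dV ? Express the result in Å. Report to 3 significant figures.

⟨s⟩ ≈ 5.13 Å

⟨s⟩ = ∫ s |φ|² 4πs² ds over the full domain.
With ∫₀^∞ s^5 e^(−αs) ds = 5!/α^6, the ratio of the moment integral to the normalization integral gives ⟨s⟩ = 5·a_0/2.
With a_0 = 2.05, ⟨s⟩ = 5.125.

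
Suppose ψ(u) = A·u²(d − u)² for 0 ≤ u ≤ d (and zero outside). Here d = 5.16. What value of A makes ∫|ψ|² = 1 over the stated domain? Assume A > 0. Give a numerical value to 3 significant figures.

A ≈ 0.0156

Require ∫ |ψ|² du = 1 over the whole domain.
With ψ = A·u²(d − u)², the integral evaluates to A²·[d^9/630].
Hence A² = 1/[d^9/630].
Substituting d = 5.16 gives A² = 0.0002429, so A = 0.01559.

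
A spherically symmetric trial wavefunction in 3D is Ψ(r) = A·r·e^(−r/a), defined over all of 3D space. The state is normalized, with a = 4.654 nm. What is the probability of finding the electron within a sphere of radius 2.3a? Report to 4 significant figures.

With dV = 4πr²dr, the probability is ∫|Ψ|² dV over r ≤ 2.3a.
The full normalization integral is A²·[3·π·a^5] = 1, fixing A².
Let u = r/a; then A², 4π and the length scale all cancel, so P = ∫_{0}^{2.3} u^4·e^(-2·u) du ÷ ∫_{0}^{∞} u^4·e^(-2·u) du.
An antiderivative of u^4·e^(-2·u) is -(u^4/2 + u^3 + 3·u^2/2 + 3·u/2 + 3/4)·e^(-2·u); evaluating from 0 to 2.3 gives ≈ 0.365074, while the full integral is 3/4.
The region integral divided by the full integral gives P = 0.48677.

P ≈ 0.4868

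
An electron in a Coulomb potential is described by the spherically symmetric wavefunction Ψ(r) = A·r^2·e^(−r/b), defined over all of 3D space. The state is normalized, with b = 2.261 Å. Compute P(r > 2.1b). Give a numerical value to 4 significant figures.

P ≈ 0.8675

Integrate the radial probability density 4πr²|Ψ|² over r > 2.1b.
Normalization gives A² = 1/(45·π·b^7/2).
In terms of u = r/b (A², 4π and the length scale all cancel between numerator and denominator), P = [∫_{2.1}^{∞} u^6·e^(-2·u) du] / [∫_{0}^{∞} u^6·e^(-2·u) du].
With ∫ u^6·e^(-2·u) du = -(4·u^6 + 12·u^5 + 30·u^4 + 60·u^3 + 90·u^2 + 90·u + 45)·e^(-2·u)/8 + C, the region integral is ≈ 4.87948 and the full one is 45/8.
Taking the ratio yields P = 0.86746.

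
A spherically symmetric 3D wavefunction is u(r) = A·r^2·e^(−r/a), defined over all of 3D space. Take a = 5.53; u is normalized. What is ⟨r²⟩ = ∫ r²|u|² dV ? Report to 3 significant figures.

⟨r^2⟩ ≈ 428

The expectation value is the |u|²-weighted average of r^2: ∫ r^2|u|² 4πr² dr.
The ratio of the moment integral to the normalization integral gives ⟨r²⟩ = 14·a^2.
With a = 5.53, ⟨r^2⟩ = 428.1.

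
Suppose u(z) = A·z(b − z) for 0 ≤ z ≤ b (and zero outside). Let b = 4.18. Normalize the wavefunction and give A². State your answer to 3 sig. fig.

A^2 ≈ 0.0235

Require ∫ |u|² dz = 1 over the whole domain.
Expanding the polynomial and integrating term by term, with u = A·z(b − z), the integral evaluates to A²·[b^5/30].
Hence A² = 1/[b^5/30].
Plugging in b = 4.18 yields A = 0.1533.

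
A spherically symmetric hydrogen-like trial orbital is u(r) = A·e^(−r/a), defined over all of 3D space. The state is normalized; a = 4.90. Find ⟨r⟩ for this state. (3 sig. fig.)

⟨r⟩ ≈ 7.35

By definition ⟨r⟩ = ∫ r |u(r)|² 4πr² dr.
Recall ∫₀^∞ r^m e^(−r/β) dr = m!·β^(m+1), since the A² factors cancel between numerator and denominator, ⟨r⟩ = 3·a/2.
With a = 4.90, ⟨r⟩ = 7.350.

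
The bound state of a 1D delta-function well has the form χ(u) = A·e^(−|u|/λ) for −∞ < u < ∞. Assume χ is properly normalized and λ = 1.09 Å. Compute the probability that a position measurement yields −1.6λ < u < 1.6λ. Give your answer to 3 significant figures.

The probability is P = ∫ |χ|² du over [−1.6λ, 1.6λ].
With A² fixed by ∫|χ|² = 1, i.e. A² = (λ)^(−1), substitute and integrate.
Both integrals are even about u = 0, so only the u ≥ 0 halves are needed (the factors of 2 cancel). Let t = u/λ; then A² and the length scale cancel, so P = ∫_{0}^{1.6} e^(-2·t) dt ÷ ∫_{0}^{∞} e^(-2·t) dt.
Using ∫ e^(-2·t) dt = -e^(-2·t)/2, the numerator is 1/2 - e^(-16/5)/2 and the denominator is 1/2.
Evaluating gives P = 0.9592.

P ≈ 0.959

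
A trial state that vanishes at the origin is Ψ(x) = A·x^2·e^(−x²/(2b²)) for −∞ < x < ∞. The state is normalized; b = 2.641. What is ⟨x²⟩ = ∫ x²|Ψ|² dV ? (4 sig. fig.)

By definition ⟨x²⟩ = ∫ x^2 |Ψ(x)|² dx.
Differentiating ∫e^(−αx²) dx = √(π/α) under α to get the higher moments, evaluating both integrals, ⟨x²⟩ = 5·b^2/2.
With b = 2.641, ⟨x^2⟩ = 17.437.

⟨x^2⟩ ≈ 17.44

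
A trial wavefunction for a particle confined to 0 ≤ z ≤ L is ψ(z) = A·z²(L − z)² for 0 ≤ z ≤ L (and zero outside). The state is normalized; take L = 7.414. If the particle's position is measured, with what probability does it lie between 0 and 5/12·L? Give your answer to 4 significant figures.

P ≈ 0.3023

P = ∫_{0}^{5/12·L} |ψ(z)|² dz.
Since A² = 1/(L^9/630), this is the region integral divided by the full normalization integral.
In terms of u = z/L (A² and the length scale cancel between numerator and denominator), P = [∫_{0}^{5/12} u^4·(1 - u)^4 du] / [∫_{0}^{1} u^4·(1 - u)^4 du].
With ∫ u^4·(1 - u)^4 du = u^5·(70·u^4 - 315·u^3 + 540·u^2 - 420·u + 126)/630 + C, the region integral is ≈ 0.000479889 and the full one is 1/630.
This works out to P = 0.30233.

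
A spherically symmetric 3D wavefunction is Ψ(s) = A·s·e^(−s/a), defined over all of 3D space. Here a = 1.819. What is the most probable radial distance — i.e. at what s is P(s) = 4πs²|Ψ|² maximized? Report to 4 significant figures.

s ≈ 3.638

Differentiate P(s) = 4πs²|Ψ|² with respect to s and set to zero.
This gives s = 2·a.
With a = 1.819, the most probable radial distance is 3.6380.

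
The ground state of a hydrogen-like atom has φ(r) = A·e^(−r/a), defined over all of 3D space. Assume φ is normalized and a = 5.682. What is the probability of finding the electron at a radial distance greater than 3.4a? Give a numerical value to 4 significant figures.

P = ∫ |φ|² 4πr² dr over r > 3.4a.
The full normalization integral is A²·[π·a^3] = 1, fixing A².
Substituting u = r/a, A², 4π and the length scale all cancel in the ratio: P = ∫_{3.4}^{∞} u^2·e^(-2·u) du / ∫_{0}^{∞} u^2·e^(-2·u) du.
Using ∫ u^2·e^(-2·u) du = -(2·u^2 + 2·u + 1)·e^(-2·u)/4, the numerator is 773·e^(-34/5)/100 and the denominator is 1/4.
Taking the ratio yields P = 0.034438.

P ≈ 0.03444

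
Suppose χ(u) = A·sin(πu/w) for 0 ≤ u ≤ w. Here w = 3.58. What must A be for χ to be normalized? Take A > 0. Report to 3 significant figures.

A ≈ 0.747

We need A² ∫|f|² du = 1, taking the integral from 0 to w.
The integral (without the A² prefactor) comes out to w/2.
Hence A² = 1/[w/2].
With w = 3.58: A² = 0.5587 and A = 0.7474.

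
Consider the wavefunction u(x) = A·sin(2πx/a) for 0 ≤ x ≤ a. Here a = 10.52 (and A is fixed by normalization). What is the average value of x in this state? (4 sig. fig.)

⟨x⟩ ≈ 5.260

The expectation value is the |u|²-weighted average of x: ∫ x|u|² dx.
Using sin²θ = (1 − cos 2θ)/2, evaluating both integrals, ⟨x⟩ = a/2.
Putting a = 10.52 gives 5.2600.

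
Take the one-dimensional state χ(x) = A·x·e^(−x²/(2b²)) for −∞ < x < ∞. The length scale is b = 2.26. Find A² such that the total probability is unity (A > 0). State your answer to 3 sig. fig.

We need A² ∫|f|² dx = 1, taking the integral from −∞ to ∞.
Differentiating ∫e^(−αx²) dx = √(π/α) under α to get the higher moments, ∫|χ|² dx = A²·(√(π)·b^3/2).
Hence A² = 1/[√(π)·b^3/2].
Substituting b = 2.26 gives A² = 0.09775, so A = 0.3127.

A^2 ≈ 0.0978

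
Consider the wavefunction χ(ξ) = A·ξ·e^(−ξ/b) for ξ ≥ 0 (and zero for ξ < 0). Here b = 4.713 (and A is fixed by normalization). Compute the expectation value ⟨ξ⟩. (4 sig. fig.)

⟨ξ⟩ ≈ 7.070

The expectation value is the |χ|²-weighted average of ξ: ∫ ξ|χ|² dξ.
Using ∫₀^∞ ξⁿ e^(−αξ) dξ = n!/αⁿ⁺¹, since the A² factors cancel between numerator and denominator, ⟨ξ⟩ = 3·b/2.
With b = 4.713, ⟨ξ⟩ = 7.0695.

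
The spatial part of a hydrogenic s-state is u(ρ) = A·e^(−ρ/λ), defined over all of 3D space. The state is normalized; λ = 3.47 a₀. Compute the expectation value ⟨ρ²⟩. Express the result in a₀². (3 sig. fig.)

⟨ρ^2⟩ ≈ 36.1 a₀^2

By definition ⟨ρ²⟩ = ∫ ρ^2 |u(ρ)|² 4πρ² dρ.
The ratio of the moment integral to the normalization integral gives ⟨ρ²⟩ = 3·λ^2.
Putting λ = 3.47 gives 36.12.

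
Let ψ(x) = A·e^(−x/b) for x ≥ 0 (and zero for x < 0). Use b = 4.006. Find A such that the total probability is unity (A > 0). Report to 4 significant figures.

Normalization requires ∫|ψ|² dx = 1, integrated from 0 to ∞.
Carrying out the integral gives A² · b/2.
So A² = (b/2)^(−1).
With b = 4.006: A² = 0.49925 and A = 0.70658.

A ≈ 0.7066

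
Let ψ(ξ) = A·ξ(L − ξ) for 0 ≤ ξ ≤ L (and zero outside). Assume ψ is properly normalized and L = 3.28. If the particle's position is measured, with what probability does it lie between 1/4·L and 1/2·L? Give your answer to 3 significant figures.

|ψ|² is the probability density, so P = ∫_{1/4·L}^{1/2·L} |ψ|² dξ.
With A² fixed by ∫|ψ|² = 1, i.e. A² = (L^5/30)^(−1), substitute and integrate.
Let u = ξ/L; then A² and the length scale cancel, so P = ∫_{1/4}^{1/2} u^2·(1 - u)^2 du ÷ ∫_{0}^{1} u^2·(1 - u)^2 du.
Using ∫ u^2·(1 - u)^2 du = u^3·(6·u^2 - 15·u + 10)/30, the numerator is ≈ 0.013216 and the denominator is 1/30.
Evaluating gives P = 203/512.

P ≈ 0.396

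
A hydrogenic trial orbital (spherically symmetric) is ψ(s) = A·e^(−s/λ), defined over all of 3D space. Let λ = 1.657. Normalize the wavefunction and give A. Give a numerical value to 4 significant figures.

Require ∫ |ψ|² 4πs² ds = 1 over the whole domain.
In 3D with spherical symmetry the volume element is 4πs² ds.
With ∫₀^∞ s^2 e^(−αs) ds = 2!/α^3, with ψ = A·e^(−s/λ), the integral evaluates to A²·[π·λ^3].
Setting this equal to 1 gives A² = 1/(π·λ^3).
With λ = 1.657: A² = 0.069965 and A = 0.26451.

A ≈ 0.2645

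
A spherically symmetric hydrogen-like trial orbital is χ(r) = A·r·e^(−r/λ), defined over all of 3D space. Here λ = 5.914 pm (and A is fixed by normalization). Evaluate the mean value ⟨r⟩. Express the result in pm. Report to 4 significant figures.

⟨r⟩ ≈ 14.79 pm

By definition ⟨r⟩ = ∫ r |χ(r)|² 4πr² dr.
Using ∫₀^∞ rⁿ e^(−αr) dr = n!/αⁿ⁺¹, evaluating both integrals, ⟨r⟩ = 5·λ/2.
With λ = 5.914, ⟨r⟩ = 14.785.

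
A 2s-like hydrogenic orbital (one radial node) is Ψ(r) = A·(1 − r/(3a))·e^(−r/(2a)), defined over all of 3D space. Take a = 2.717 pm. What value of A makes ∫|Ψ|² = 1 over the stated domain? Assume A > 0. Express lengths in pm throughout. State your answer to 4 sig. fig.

A ≈ 0.07714 pm^(-3/2)

Normalization requires ∫|Ψ|² 4πr² dr = 1, integrated from 0 to ∞.
The angular integral contributes 4π, leaving ∫₀^∞ r²|Ψ|² dr.
∫|Ψ|² 4πr² dr = A²·(8·π·a^3/3).
Plugging in a = 2.717 yields A = 0.077145.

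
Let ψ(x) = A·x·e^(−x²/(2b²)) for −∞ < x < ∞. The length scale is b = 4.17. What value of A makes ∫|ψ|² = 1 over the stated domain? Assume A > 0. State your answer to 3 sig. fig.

We need A² ∫|f|² dx = 1, taking the integral from −∞ to ∞.
Using the Gaussian integral ∫_{−∞}^{∞} e^(−αx²) dx = √(π/α), the integral (without the A² prefactor) comes out to √(π)·b^3/2.
With b = 4.17: A² = 0.01556 and A = 0.1247.

A ≈ 0.125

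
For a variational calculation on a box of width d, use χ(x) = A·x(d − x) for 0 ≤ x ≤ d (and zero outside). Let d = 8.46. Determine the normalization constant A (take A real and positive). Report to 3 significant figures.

A ≈ 0.0263

Normalization requires ∫|χ|² dx = 1, integrated from 0 to d.
Expanding the polynomial and integrating term by term, ∫|χ|² dx = A²·(d^5/30).
Plugging in d = 8.46 yields A = 0.02631.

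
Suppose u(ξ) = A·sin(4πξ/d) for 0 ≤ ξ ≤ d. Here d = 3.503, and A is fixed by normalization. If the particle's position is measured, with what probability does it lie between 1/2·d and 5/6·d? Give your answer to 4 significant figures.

P ≈ 0.2989

P = ∫_{1/2·d}^{5/6·d} |u(ξ)|² dξ.
The normalization integral ∫|u|²dξ over the whole domain equals d/2·A², and A² cancels in the ratio.
Let t = ξ/d; then A² and the length scale cancel, so P = ∫_{1/2}^{5/6} sin(4·π·t)^2 dt ÷ ∫_{0}^{1} sin(4·π·t)^2 dt.
Using ∫ sin(4·π·t)^2 dt = t/2 - sin(4·π·t)·cos(4·π·t)/(8·π), the numerator is -√(3)/(32·π) + 1/6 and the denominator is 1/2.
Taking the ratio, P = (-√(3)/16 + π/3)/π.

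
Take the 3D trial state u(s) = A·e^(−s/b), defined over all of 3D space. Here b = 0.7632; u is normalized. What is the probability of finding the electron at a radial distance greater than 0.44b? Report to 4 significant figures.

P ≈ 0.9404

With dV = 4πs²ds, the probability is ∫|u|² dV over s > 0.44b.
A² is fixed by ∫₀^∞ 4πs²|u|² ds = 1, i.e. A² = (π·b^3)^(−1).
Substituting t = s/b, A², 4π and the length scale all cancel in the ratio: P = ∫_{0.44}^{∞} t^2·e^(-2·t) dt / ∫_{0}^{∞} t^2·e^(-2·t) dt.
Using ∫ t^2·e^(-2·t) dt = -(2·t^2 + 2·t + 1)·e^(-2·t)/4, the numerator is 1417·e^(-22/25)/2500 and the denominator is 1/4.
Taking the ratio yields P = 0.94040.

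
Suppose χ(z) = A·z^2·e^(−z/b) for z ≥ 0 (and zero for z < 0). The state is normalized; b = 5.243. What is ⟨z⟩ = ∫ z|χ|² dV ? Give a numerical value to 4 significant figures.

⟨z⟩ ≈ 13.11

The expectation value is the |χ|²-weighted average of z: ∫ z|χ|² dz.
Recall ∫₀^∞ z^m e^(−z/β) dz = m!·β^(m+1), since the A² factors cancel between numerator and denominator, ⟨z⟩ = 5·b/2.
With b = 5.243, ⟨z⟩ = 13.108.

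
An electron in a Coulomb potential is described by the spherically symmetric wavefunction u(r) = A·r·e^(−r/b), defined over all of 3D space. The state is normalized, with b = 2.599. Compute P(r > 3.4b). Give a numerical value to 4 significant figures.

P ≈ 0.1920

P = ∫ |u|² 4πr² dr over r > 3.4b.
The full normalization integral is A²·[3·π·b^5] = 1, fixing A².
In terms of t = r/b (A², 4π and the length scale all cancel between numerator and denominator), P = [∫_{3.4}^{∞} t^4·e^(-2·t) dt] / [∫_{0}^{∞} t^4·e^(-2·t) dt].
An antiderivative of t^4·e^(-2·t) is -(t^4/2 + t^3 + 3·t^2/2 + 3·t/2 + 3/4)·e^(-2·t); evaluating from 3.4 to ∞ gives ≈ 0.144023, while the full integral is 3/4.
The region integral divided by the full integral gives P = 0.19203.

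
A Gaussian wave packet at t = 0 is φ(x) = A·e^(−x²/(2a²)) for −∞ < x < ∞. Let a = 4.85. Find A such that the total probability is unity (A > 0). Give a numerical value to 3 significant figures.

The normalization condition is ∫|φ|² dx = 1 from −∞ to ∞.
Using the Gaussian integral ∫_{−∞}^{∞} e^(−αx²) dx = √(π/α), carrying out the integral gives A² · √(π)·a.
Hence A² = 1/[√(π)·a].
Plugging in a = 4.85 yields A = 0.3411.

A ≈ 0.341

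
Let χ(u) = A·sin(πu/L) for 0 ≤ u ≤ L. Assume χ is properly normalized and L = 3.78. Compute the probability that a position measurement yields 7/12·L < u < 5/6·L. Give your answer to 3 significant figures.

|χ|² is the probability density, so P = ∫_{7/12·L}^{5/6·L} |χ|² du.
Since A² = 1/(L/2), this is the region integral divided by the full normalization integral.
Substituting t = u/L, A² and the length scale cancel in the ratio: P = ∫_{7/12}^{5/6} sin(π·t)^2 dt / ∫_{0}^{1} sin(π·t)^2 dt.
With ∫ sin(π·t)^2 dt = t/2 - sin(2·π·t)/(4·π) + C, the region integral is -1/(8·π) + √(3)/(8·π) + 1/8 and the full one is 1/2.
Taking the ratio, P = (-1 + √(3) + π)/(4·π).

P ≈ 0.308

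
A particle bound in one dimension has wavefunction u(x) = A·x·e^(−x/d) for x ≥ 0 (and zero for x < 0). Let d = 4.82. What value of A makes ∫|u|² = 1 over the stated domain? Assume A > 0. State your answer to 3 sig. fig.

A ≈ 0.189

Normalization requires ∫|u|² dx = 1, integrated from 0 to ∞.
With u = A·x·e^(−x/d), the integral evaluates to A²·[d^3/4].
Plugging in d = 4.82 yields A = 0.1890.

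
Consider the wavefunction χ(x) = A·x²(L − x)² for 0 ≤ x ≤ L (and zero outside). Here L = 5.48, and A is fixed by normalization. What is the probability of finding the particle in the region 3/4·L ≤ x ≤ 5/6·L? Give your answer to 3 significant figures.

P ≈ 0.0400

The probability is P = ∫ |χ|² dx over [3/4·L, 5/6·L].
The normalization integral ∫|χ|²dx over the whole domain equals L^9/630·A², and A² cancels in the ratio.
In terms of u = x/L (A² and the length scale cancel between numerator and denominator), P = [∫_{3/4}^{5/6} u^4·(1 - u)^4 du] / [∫_{0}^{1} u^4·(1 - u)^4 du].
With ∫ u^4·(1 - u)^4 du = u^5·(70·u^4 - 315·u^3 + 540·u^2 - 420·u + 126)/630 + C, the region integral is ≈ 0.000063456 and the full one is 1/630.
This works out to P = 0.03998.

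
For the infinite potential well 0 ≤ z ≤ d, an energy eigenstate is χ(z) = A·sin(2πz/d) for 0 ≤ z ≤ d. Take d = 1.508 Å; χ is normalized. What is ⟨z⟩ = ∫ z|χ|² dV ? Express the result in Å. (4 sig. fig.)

⟨z⟩ ≈ 0.7540 Å

The expectation value is the |χ|²-weighted average of z: ∫ z|χ|² dz.
The ratio of the moment integral to the normalization integral gives ⟨z⟩ = d/2.
Putting d = 1.508 gives 0.75400.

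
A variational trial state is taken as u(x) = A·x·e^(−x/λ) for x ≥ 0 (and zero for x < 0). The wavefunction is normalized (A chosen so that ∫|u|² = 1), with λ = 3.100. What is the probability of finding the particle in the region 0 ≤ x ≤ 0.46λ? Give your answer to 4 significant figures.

P ≈ 0.06619

The probability is P = ∫ |u|² dx over [0, 0.46λ].
With A² fixed by ∫|u|² = 1, i.e. A² = (λ^3/4)^(−1), substitute and integrate.
Substituting t = x/λ, A² and the length scale cancel in the ratio: P = ∫_{0}^{0.46} t^2·e^(-2·t) dt / ∫_{0}^{∞} t^2·e^(-2·t) dt.
With ∫ t^2·e^(-2·t) dt = -(2·t^2 + 2·t + 1)·e^(-2·t)/4 + C, the region integral is 1/4 - 2929·e^(-23/25)/5000 and the full one is 1/4.
Taking the ratio, P = 0.066190.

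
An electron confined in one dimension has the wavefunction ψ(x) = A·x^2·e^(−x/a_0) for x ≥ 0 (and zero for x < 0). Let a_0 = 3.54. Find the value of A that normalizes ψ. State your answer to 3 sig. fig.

The normalization condition is ∫|ψ|² dx = 1 from 0 to ∞.
Recall ∫₀^∞ x^m e^(−x/β) dx = m!·β^(m+1), with ψ = A·x^2·e^(−x/a_0), the integral evaluates to A²·[3·a_0^5/4].
With a_0 = 3.54: A² = 0.002398 and A = 0.04897.

A ≈ 0.0490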